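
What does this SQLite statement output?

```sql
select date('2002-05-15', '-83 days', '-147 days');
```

Applying '-83 days' to 2002-05-15: counting 83 days back gives 2002-02-21.
Applying '-147 days' to 2002-02-21: counting 147 days back gives 2001-09-27.

2001-09-27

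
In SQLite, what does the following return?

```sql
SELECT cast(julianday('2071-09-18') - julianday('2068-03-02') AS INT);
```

1295

29 days remain in March 2068 after the 2nd (31 − 2).
Full months from April 2068 through August 2071 contribute their day counts.
Then 18 days into September 2071.
Total: 29 + 30 + 31 + 30 + 31 + 31 + 30 + 31 + 30 + 31 + 31 + 28 + 31 + 30 + 31 + 30 + 31 + 31 + 30 + 31 + 30 + 31 + 31 + 28 + 31 + 30 + 31 + 30 + 31 + 31 + 30 + 31 + 30 + 31 + 31 + 28 + 31 + 30 + 31 + 30 + 31 + 31 + 18 = 1295.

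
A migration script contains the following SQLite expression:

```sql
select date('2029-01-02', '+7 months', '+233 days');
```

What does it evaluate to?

Adding +7 months to 2029-01-02 gives 2029-08-02.
Applying '+233 days' to 2029-08-02: counting 233 days forward gives 2030-03-23.

2030-03-23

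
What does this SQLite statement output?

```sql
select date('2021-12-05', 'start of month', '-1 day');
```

`start of month` rewinds 2021-12-05 to 2021-12-01.
Going back 1 day from 2021-12-01 reaches 2021-11-30 (last day of November, 30 days).

2021-11-30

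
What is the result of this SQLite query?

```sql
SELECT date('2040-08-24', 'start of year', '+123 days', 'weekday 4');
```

`start of year` rewinds 2040-08-24 to 2040-01-01.
Applying '+123 days' to 2040-01-01: counting 123 days forward gives 2040-05-03.
`weekday 4` advances to the next Thursday; 2040-05-03 is already a Thursday, so it stays at 2040-05-03.

2040-05-03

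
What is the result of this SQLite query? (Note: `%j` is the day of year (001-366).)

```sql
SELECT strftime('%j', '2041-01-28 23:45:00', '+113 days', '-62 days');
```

079

First apply '+113 days', '-62 days': 2041-01-28 23:45:00 → 2041-03-20 23:45:00.
Day-of-year for 2041-03-20: days since 2041-01-01 inclusive = 79, zero-padded to 079.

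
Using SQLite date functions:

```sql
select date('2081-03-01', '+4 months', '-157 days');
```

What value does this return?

Adding +4 months to 2081-03-01 gives 2081-07-01.
Applying '-157 days' to 2081-07-01: counting 157 days back gives 2081-01-25.

2081-01-25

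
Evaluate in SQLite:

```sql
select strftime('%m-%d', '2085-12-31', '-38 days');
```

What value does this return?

11-23

First apply '-38 days': 2085-12-31 → 2085-11-23.
`%m-%d` extracts the month-day: 11-23.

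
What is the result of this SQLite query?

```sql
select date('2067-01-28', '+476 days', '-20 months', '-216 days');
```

Applying '+476 days' to 2067-01-28: counting 476 days forward gives 2068-05-18.
Adding -20 months to 2068-05-18 gives 2066-09-18.
Applying '-216 days' to 2066-09-18: counting 216 days back gives 2066-02-14.

2066-02-14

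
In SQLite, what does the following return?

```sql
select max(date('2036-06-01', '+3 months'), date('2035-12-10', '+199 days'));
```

date('2036-06-01', '+3 months') → 2036-09-01.
date('2035-12-10', '+199 days') → 2036-06-26.
Later of the two is 2036-09-01.

2036-09-01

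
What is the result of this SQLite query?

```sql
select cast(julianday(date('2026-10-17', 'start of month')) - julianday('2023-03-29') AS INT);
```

1282

`start of month` rewinds 2026-10-17 to 2026-10-01.
2 days remain in March 2023 after the 29th (31 − 29).
Full months from April 2023 through September 2026 contribute their day counts.
Then 1 day into October 2026.
Total: 2 + 30 + 31 + 30 + 31 + 31 + 30 + 31 + 30 + 31 + 31 + 29 + 31 + 30 + 31 + 30 + 31 + 31 + 30 + 31 + 30 + 31 + 31 + 28 + 31 + 30 + 31 + 30 + 31 + 31 + 30 + 31 + 30 + 31 + 31 + 28 + 31 + 30 + 31 + 30 + 31 + 31 + 30 + 1 = 1282.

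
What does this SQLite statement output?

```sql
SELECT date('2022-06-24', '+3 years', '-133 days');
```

2025-02-11

Adding +3 years to 2022-06-24 gives 2025-06-24.
Applying '-133 days' to 2025-06-24: counting 133 days back gives 2025-02-11.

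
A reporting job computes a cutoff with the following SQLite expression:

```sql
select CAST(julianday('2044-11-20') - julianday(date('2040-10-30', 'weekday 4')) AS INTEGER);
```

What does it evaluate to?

`weekday 4` advances to the next Thursday; 2040-10-30 is a Tuesday, so it moves forward to 2040-11-01.
29 days remain in November 2040 after the 1st (30 − 1).
Full months from December 2040 through October 2044 contribute their day counts.
Then 20 days into November 2044.
Total: 29 + 31 + 31 + 28 + 31 + 30 + 31 + 30 + 31 + 31 + 30 + 31 + 30 + 31 + 31 + 28 + 31 + 30 + 31 + 30 + 31 + 31 + 30 + 31 + 30 + 31 + 31 + 28 + 31 + 30 + 31 + 30 + 31 + 31 + 30 + 31 + 30 + 31 + 31 + 29 + 31 + 30 + 31 + 30 + 31 + 31 + 30 + 31 + 20 = 1480.

1480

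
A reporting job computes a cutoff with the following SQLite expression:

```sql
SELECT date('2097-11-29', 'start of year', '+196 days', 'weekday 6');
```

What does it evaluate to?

2097-07-20

`start of year` rewinds 2097-11-29 to 2097-01-01.
Applying '+196 days' to 2097-01-01: counting 196 days forward gives 2097-07-16.
`weekday 6` advances to the next Saturday; 2097-07-16 is a Tuesday, so it moves forward to 2097-07-20.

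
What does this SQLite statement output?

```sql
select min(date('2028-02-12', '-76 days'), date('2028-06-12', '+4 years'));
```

date('2028-02-12', '-76 days') → 2027-11-28.
date('2028-06-12', '+4 years') → 2032-06-12.
Earlier of the two is 2027-11-28.

2027-11-28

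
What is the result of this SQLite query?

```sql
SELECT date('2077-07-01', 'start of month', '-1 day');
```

2077-06-30

`start of month` rewinds 2077-07-01 to 2077-07-01.
Going back 1 day from 2077-07-01 reaches 2077-06-30 (last day of June, 30 days).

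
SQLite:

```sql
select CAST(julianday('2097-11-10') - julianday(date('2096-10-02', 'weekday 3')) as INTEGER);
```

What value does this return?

`weekday 3` advances to the next Wednesday; 2096-10-02 is a Tuesday, so it moves forward to 2096-10-03.
28 days remain in October 2096 after the 3rd (31 − 3).
Full months from November 2096 through October 2097 contribute their day counts.
Then 10 days into November 2097.
Total: 28 + 30 + 31 + 31 + 28 + 31 + 30 + 31 + 30 + 31 + 31 + 30 + 31 + 10 = 403.

403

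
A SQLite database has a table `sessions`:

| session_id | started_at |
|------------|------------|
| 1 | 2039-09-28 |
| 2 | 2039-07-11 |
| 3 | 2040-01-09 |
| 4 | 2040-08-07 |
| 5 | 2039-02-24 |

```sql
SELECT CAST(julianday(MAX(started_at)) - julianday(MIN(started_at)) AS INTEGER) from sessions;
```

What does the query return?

530

MIN = 2039-02-24, MAX = 2040-08-07.
4 days remain in February 2039 after the 24th (28 − 24).
Full months from March 2039 through July 2040 contribute their day counts.
Then 7 days into August 2040.
Total: 4 + 31 + 30 + 31 + 30 + 31 + 31 + 30 + 31 + 30 + 31 + 31 + 29 + 31 + 30 + 31 + 30 + 31 + 7 = 530.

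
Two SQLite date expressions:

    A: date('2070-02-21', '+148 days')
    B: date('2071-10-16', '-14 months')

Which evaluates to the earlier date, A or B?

A

A = 2070-07-19.
B = 2070-08-16.
A is earlier.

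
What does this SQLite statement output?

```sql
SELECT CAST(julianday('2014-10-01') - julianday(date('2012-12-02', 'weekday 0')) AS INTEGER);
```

`weekday 0` advances to the next Sunday; 2012-12-02 is already a Sunday, so it stays at 2012-12-02.
29 days remain in December 2012 after the 2nd (31 − 2).
Full months from January 2013 through September 2014 contribute their day counts.
Then 1 day into October 2014.
Total: 29 + 31 + 28 + 31 + 30 + 31 + 30 + 31 + 31 + 30 + 31 + 30 + 31 + 31 + 28 + 31 + 30 + 31 + 30 + 31 + 31 + 30 + 1 = 668.

668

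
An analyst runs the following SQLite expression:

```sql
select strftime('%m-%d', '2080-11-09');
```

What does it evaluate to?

`%m-%d` extracts the month-day: 11-09.

11-09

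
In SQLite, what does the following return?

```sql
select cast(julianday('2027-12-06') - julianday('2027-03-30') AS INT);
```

251

1 day remains in March 2027 after the 30th (31 − 30).
Full months from April 2027 through November 2027 contribute their day counts.
Then 6 days into December 2027.
Total: 1 + 30 + 31 + 30 + 31 + 31 + 30 + 31 + 30 + 6 = 251.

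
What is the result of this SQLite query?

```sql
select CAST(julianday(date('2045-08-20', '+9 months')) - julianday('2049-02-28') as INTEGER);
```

-1015

Adding +9 months to 2045-08-20 gives 2046-05-20.
11 days remain in May 2046 after the 20th (31 − 20).
Full months from June 2046 through January 2049 contribute their day counts.
Then 28 days into February 2049.
Total: 11 + 30 + 31 + 31 + 30 + 31 + 30 + 31 + 31 + 28 + 31 + 30 + 31 + 30 + 31 + 31 + 30 + 31 + 30 + 31 + 31 + 29 + 31 + 30 + 31 + 30 + 31 + 31 + 30 + 31 + 30 + 31 + 31 + 28 = 1015.
The subtraction is earlier − later, so the result is −1015 → -1015.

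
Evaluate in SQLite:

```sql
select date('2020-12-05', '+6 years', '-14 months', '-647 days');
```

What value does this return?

2023-12-28

Adding +6 years to 2020-12-05 gives 2026-12-05.
Adding -14 months to 2026-12-05 gives 2025-10-05.
Applying '-647 days' to 2025-10-05: counting 647 days back gives 2023-12-28.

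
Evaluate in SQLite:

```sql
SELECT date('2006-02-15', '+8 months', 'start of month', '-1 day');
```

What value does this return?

2006-09-30

Adding +8 months to 2006-02-15 gives 2006-10-15.
`start of month` rewinds 2006-10-15 to 2006-10-01.
Going back 1 day from 2006-10-01 reaches 2006-09-30 (last day of September, 30 days).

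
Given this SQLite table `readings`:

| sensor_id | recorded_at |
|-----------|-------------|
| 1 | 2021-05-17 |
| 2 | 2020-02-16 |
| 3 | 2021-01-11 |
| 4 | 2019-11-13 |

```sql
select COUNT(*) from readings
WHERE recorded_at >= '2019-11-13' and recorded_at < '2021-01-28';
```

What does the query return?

3

Rows in [2019-11-13, 2021-01-28): 2020-02-16, 2021-01-11, 2019-11-13 → 3 rows.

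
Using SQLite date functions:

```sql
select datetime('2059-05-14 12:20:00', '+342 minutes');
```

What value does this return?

342 minutes = 5h 42m; +342 minutes from 2059-05-14 12:20:00 is 2059-05-14 18:02:00.

2059-05-14 18:02:00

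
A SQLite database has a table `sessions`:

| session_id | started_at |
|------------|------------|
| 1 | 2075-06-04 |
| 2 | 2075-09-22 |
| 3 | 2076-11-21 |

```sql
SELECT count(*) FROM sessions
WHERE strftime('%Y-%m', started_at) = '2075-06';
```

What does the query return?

Rows with year-month 2075-06: 2075-06-04 → 1.

1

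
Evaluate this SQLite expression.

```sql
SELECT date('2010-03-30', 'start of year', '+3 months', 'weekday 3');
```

2010-04-07

`start of year` rewinds 2010-03-30 to 2010-01-01.
Adding +3 months to 2010-01-01 gives 2010-04-01.
`weekday 3` advances to the next Wednesday; 2010-04-01 is a Thursday, so it moves forward to 2010-04-07.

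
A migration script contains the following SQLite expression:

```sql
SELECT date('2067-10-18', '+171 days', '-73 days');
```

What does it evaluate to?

2068-01-24

Applying '+171 days' to 2067-10-18: counting 171 days forward gives 2068-04-06.
Applying '-73 days' to 2068-04-06: counting 73 days back gives 2068-01-24.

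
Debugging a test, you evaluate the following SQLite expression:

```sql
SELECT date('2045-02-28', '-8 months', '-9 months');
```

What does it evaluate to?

2043-09-28

Adding -8 months to 2045-02-28 gives 2044-06-28.
Adding -9 months to 2044-06-28 gives 2043-09-28.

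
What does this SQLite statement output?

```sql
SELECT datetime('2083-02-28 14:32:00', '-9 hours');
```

2083-02-28 05:32:00

-9 hours from 2083-02-28 14:32:00 is 2083-02-28 05:32:00.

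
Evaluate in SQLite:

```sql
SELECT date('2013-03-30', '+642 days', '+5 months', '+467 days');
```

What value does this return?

Applying '+642 days' to 2013-03-30: counting 642 days forward gives 2015-01-01.
Adding +5 months to 2015-01-01 gives 2015-06-01.
Applying '+467 days' to 2015-06-01: counting 467 days forward gives 2016-09-10.

2016-09-10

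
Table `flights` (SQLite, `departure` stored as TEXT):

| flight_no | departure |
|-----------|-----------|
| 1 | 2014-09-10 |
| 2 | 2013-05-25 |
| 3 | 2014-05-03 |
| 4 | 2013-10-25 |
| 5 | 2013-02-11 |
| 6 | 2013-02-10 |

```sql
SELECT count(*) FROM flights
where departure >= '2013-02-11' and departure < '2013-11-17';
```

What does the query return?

3

Rows in [2013-02-11, 2013-11-17): 2013-05-25, 2013-10-25, 2013-02-11 → 3 rows.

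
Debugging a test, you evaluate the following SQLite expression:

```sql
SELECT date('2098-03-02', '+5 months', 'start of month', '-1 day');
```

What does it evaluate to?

2098-07-31

Adding +5 months to 2098-03-02 gives 2098-08-02.
`start of month` rewinds 2098-08-02 to 2098-08-01.
Going back 1 day from 2098-08-01 reaches 2098-07-31 (last day of July, 31 days).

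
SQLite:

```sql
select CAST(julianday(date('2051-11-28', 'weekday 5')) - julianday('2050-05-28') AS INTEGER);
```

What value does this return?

552

`weekday 5` advances to the next Friday; 2051-11-28 is a Tuesday, so it moves forward to 2051-12-01.
3 days remain in May 2050 after the 28th (31 − 28).
Full months from June 2050 through November 2051 contribute their day counts.
Then 1 day into December 2051.
Total: 3 + 30 + 31 + 31 + 30 + 31 + 30 + 31 + 31 + 28 + 31 + 30 + 31 + 30 + 31 + 31 + 30 + 31 + 30 + 1 = 552.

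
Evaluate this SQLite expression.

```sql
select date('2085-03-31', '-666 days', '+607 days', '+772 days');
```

Applying '-666 days' to 2085-03-31: counting 666 days back gives 2083-06-04.
Applying '+607 days' to 2083-06-04: counting 607 days forward gives 2085-01-31.
Applying '+772 days' to 2085-01-31: counting 772 days forward gives 2087-03-14.

2087-03-14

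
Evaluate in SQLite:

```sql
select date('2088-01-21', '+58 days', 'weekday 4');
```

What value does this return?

2088-03-25

Applying '+58 days' to 2088-01-21: counting 58 days forward gives 2088-03-19.
`weekday 4` advances to the next Thursday; 2088-03-19 is a Friday, so it moves forward to 2088-03-25.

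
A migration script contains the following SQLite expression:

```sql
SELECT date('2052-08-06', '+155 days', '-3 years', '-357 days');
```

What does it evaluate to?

Applying '+155 days' to 2052-08-06: counting 155 days forward gives 2053-01-08.
Adding -3 years to 2053-01-08 gives 2050-01-08.
Applying '-357 days' to 2050-01-08: counting 357 days back gives 2049-01-16.

2049-01-16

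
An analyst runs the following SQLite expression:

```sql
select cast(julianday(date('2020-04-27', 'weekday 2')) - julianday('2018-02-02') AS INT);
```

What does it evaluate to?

`weekday 2` advances to the next Tuesday; 2020-04-27 is a Monday, so it moves forward to 2020-04-28.
26 days remain in February 2018 after the 2nd (28 − 2).
Full months from March 2018 through March 2020 contribute their day counts.
Then 28 days into April 2020.
Total: 26 + 31 + 30 + 31 + 30 + 31 + 31 + 30 + 31 + 30 + 31 + 31 + 28 + 31 + 30 + 31 + 30 + 31 + 31 + 30 + 31 + 30 + 31 + 31 + 29 + 31 + 28 = 816.

816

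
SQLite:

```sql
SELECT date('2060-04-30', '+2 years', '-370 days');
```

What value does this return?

2061-04-25

Adding +2 years to 2060-04-30 gives 2062-04-30.
Applying '-370 days' to 2062-04-30: counting 370 days back gives 2061-04-25.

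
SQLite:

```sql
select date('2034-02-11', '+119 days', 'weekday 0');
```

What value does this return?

2034-06-11

Applying '+119 days' to 2034-02-11: counting 119 days forward gives 2034-06-10.
`weekday 0` advances to the next Sunday; 2034-06-10 is a Saturday, so it moves forward to 2034-06-11.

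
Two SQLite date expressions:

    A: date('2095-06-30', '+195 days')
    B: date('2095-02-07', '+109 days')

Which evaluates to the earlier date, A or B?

A = 2096-01-11.
B = 2095-05-27.
B is earlier.

B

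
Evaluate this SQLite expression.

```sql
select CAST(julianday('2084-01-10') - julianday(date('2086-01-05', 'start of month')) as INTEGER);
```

-722

`start of month` rewinds 2086-01-05 to 2086-01-01.
21 days remain in January 2084 after the 10th (31 − 10).
Full months from February 2084 through December 2085 contribute their day counts.
Then 1 day into January 2086.
Total: 21 + 29 + 31 + 30 + 31 + 30 + 31 + 31 + 30 + 31 + 30 + 31 + 31 + 28 + 31 + 30 + 31 + 30 + 31 + 31 + 30 + 31 + 30 + 31 + 1 = 722.
The subtraction is earlier − later, so the result is −722 → -722.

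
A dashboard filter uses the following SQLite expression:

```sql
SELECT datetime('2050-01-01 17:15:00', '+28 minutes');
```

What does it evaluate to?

2050-01-01 17:43:00

+28 minutes from 2050-01-01 17:15:00 is 2050-01-01 17:43:00.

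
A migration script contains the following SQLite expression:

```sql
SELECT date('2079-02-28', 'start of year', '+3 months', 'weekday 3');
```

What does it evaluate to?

`start of year` rewinds 2079-02-28 to 2079-01-01.
Adding +3 months to 2079-01-01 gives 2079-04-01.
`weekday 3` advances to the next Wednesday; 2079-04-01 is a Saturday, so it moves forward to 2079-04-05.

2079-04-05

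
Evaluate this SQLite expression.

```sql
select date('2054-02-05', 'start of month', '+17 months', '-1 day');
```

2055-06-30

`start of month` rewinds 2054-02-05 to 2054-02-01.
Adding +17 months to 2054-02-01 gives 2055-07-01.
Going back 1 day from 2055-07-01 reaches 2055-06-30 (last day of June, 30 days).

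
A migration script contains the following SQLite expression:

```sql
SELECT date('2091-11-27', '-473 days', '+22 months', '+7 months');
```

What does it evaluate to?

Applying '-473 days' to 2091-11-27: counting 473 days back gives 2090-08-11.
Adding +22 months to 2090-08-11 gives 2092-06-11.
Adding +7 months to 2092-06-11 gives 2093-01-11.

2093-01-11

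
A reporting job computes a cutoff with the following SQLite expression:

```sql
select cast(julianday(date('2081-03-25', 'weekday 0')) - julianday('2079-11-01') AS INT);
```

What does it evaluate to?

515

`weekday 0` advances to the next Sunday; 2081-03-25 is a Tuesday, so it moves forward to 2081-03-30.
29 days remain in November 2079 after the 1st (30 − 1).
Full months from December 2079 through February 2081 contribute their day counts.
Then 30 days into March 2081.
Total: 29 + 31 + 31 + 29 + 31 + 30 + 31 + 30 + 31 + 31 + 30 + 31 + 30 + 31 + 31 + 28 + 30 = 515.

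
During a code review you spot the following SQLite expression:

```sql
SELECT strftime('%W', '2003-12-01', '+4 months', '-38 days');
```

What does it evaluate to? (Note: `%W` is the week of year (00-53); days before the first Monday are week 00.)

First apply '+4 months', '-38 days': 2003-12-01 → 2004-02-23.
2004-02-23 is a Monday. SQLite's %W counts Mondays since the year started; the result is 08.

08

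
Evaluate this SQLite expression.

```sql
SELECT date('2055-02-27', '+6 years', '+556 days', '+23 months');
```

2064-08-06

Adding +6 years to 2055-02-27 gives 2061-02-27.
Applying '+556 days' to 2061-02-27: counting 556 days forward gives 2062-09-06.
Adding +23 months to 2062-09-06 gives 2064-08-06.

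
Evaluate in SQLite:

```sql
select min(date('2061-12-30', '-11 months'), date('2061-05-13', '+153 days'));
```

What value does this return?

2061-01-30

date('2061-12-30', '-11 months') → 2061-01-30.
date('2061-05-13', '+153 days') → 2061-10-13.
Earlier of the two is 2061-01-30.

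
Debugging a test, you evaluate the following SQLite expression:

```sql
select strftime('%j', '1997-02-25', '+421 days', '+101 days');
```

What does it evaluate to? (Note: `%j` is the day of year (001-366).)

213

First apply '+421 days', '+101 days': 1997-02-25 → 1998-08-01.
Day-of-year for 1998-08-01: days since 1998-01-01 inclusive = 213, zero-padded to 213.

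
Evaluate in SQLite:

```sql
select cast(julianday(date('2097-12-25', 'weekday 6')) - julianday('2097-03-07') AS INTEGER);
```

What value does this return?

296

`weekday 6` advances to the next Saturday; 2097-12-25 is a Wednesday, so it moves forward to 2097-12-28.
24 days remain in March 2097 after the 7th (31 − 7).
Full months from April 2097 through November 2097 contribute their day counts.
Then 28 days into December 2097.
Total: 24 + 30 + 31 + 30 + 31 + 31 + 30 + 31 + 30 + 28 = 296.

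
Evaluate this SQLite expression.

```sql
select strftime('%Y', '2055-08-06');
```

2055

`%Y` extracts the 4-digit year: 2055.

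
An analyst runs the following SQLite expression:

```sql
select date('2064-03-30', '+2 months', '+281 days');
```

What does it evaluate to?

Adding +2 months to 2064-03-30 gives 2064-05-30.
Applying '+281 days' to 2064-05-30: counting 281 days forward gives 2065-03-07.

2065-03-07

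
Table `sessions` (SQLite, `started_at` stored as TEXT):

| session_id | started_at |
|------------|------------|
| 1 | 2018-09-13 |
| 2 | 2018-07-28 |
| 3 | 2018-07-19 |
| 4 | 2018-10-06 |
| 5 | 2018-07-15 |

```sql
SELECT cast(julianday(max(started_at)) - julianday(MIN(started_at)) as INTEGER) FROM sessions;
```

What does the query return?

MIN = 2018-07-15, MAX = 2018-10-06.
16 days remain in July 2018 after the 15th (31 − 15).
August 2018: 31 days.
September 2018: 30 days.
Then 6 days into October 2018.
Total: 16 + 31 + 30 + 6 = 83.

83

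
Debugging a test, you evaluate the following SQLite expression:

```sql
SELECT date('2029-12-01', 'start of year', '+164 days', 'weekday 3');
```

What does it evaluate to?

2029-06-20

`start of year` rewinds 2029-12-01 to 2029-01-01.
Applying '+164 days' to 2029-01-01: counting 164 days forward gives 2029-06-14.
`weekday 3` advances to the next Wednesday; 2029-06-14 is a Thursday, so it moves forward to 2029-06-20.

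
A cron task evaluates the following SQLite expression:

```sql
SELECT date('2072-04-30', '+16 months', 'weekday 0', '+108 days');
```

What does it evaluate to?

Adding +16 months to 2072-04-30 gives 2073-08-30.
`weekday 0` advances to the next Sunday; 2073-08-30 is a Wednesday, so it moves forward to 2073-09-03.
Applying '+108 days' to 2073-09-03: counting 108 days forward gives 2073-12-20.

2073-12-20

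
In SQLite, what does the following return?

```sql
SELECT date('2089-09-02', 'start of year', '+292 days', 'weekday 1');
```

`start of year` rewinds 2089-09-02 to 2089-01-01.
Applying '+292 days' to 2089-01-01: counting 292 days forward gives 2089-10-20.
`weekday 1` advances to the next Monday; 2089-10-20 is a Thursday, so it moves forward to 2089-10-24.

2089-10-24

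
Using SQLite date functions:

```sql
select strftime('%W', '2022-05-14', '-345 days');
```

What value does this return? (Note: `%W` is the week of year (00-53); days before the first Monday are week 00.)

22

First apply '-345 days': 2022-05-14 → 2021-06-03.
2021-06-03 is a Thursday. SQLite's %W counts Mondays since the year started; the result is 22.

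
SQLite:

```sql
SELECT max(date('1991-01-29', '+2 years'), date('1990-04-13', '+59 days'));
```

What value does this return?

1993-01-29

date('1991-01-29', '+2 years') → 1993-01-29.
date('1990-04-13', '+59 days') → 1990-06-11.
Later of the two is 1993-01-29.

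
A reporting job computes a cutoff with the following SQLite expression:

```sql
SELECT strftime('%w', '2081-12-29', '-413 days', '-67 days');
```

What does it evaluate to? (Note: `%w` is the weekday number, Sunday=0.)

4

First apply '-413 days', '-67 days': 2081-12-29 → 2080-09-05.
2080-09-05 is a Thursday; with Sunday=0 that is 4.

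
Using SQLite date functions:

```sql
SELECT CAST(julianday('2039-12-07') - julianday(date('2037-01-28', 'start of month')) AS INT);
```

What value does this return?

1070

`start of month` rewinds 2037-01-28 to 2037-01-01.
30 days remain in January 2037 after the 1st (31 − 1).
Full months from February 2037 through November 2039 contribute their day counts.
Then 7 days into December 2039.
Total: 30 + 28 + 31 + 30 + 31 + 30 + 31 + 31 + 30 + 31 + 30 + 31 + 31 + 28 + 31 + 30 + 31 + 30 + 31 + 31 + 30 + 31 + 30 + 31 + 31 + 28 + 31 + 30 + 31 + 30 + 31 + 31 + 30 + 31 + 30 + 7 = 1070.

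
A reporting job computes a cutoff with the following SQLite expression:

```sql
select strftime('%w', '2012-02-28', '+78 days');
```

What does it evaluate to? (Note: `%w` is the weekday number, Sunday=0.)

First apply '+78 days': 2012-02-28 → 2012-05-16.
2012-05-16 is a Wednesday; with Sunday=0 that is 3.

3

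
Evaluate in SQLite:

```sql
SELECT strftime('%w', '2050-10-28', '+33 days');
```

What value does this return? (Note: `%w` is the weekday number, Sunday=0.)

First apply '+33 days': 2050-10-28 → 2050-11-30.
2050-11-30 is a Wednesday; with Sunday=0 that is 3.

3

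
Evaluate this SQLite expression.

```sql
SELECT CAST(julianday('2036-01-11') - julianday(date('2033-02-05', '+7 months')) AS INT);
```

Adding +7 months to 2033-02-05 gives 2033-09-05.
25 days remain in September 2033 after the 5th (30 − 5).
Full months from October 2033 through December 2035 contribute their day counts.
Then 11 days into January 2036.
Total: 25 + 31 + 30 + 31 + 31 + 28 + 31 + 30 + 31 + 30 + 31 + 31 + 30 + 31 + 30 + 31 + 31 + 28 + 31 + 30 + 31 + 30 + 31 + 31 + 30 + 31 + 30 + 31 + 11 = 858.

858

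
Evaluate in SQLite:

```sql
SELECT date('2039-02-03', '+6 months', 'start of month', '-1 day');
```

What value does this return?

2039-07-31

Adding +6 months to 2039-02-03 gives 2039-08-03.
`start of month` rewinds 2039-08-03 to 2039-08-01.
Going back 1 day from 2039-08-01 reaches 2039-07-31 (last day of July, 31 days).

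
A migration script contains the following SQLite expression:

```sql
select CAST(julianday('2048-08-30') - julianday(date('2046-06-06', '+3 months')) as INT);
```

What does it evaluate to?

Adding +3 months to 2046-06-06 gives 2046-09-06.
24 days remain in September 2046 after the 6th (30 − 6).
Full months from October 2046 through July 2048 contribute their day counts.
Then 30 days into August 2048.
Total: 24 + 31 + 30 + 31 + 31 + 28 + 31 + 30 + 31 + 30 + 31 + 31 + 30 + 31 + 30 + 31 + 31 + 29 + 31 + 30 + 31 + 30 + 31 + 30 = 724.

724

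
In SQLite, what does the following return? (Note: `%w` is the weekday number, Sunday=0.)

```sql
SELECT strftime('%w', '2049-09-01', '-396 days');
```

First apply '-396 days': 2049-09-01 → 2048-08-01.
2048-08-01 is a Saturday; with Sunday=0 that is 6.

6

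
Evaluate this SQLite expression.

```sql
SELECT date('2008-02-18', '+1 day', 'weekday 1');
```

Advancing 1 more day within February lands on 2008-02-19.
`weekday 1` advances to the next Monday; 2008-02-19 is a Tuesday, so it moves forward to 2008-02-25.

2008-02-25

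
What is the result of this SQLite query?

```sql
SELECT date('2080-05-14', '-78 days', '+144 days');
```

2080-07-19

Applying '-78 days' to 2080-05-14: counting 78 days back gives 2080-02-26.
Applying '+144 days' to 2080-02-26: counting 144 days forward gives 2080-07-19.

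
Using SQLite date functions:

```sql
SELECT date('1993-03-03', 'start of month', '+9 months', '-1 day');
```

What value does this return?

`start of month` rewinds 1993-03-03 to 1993-03-01.
Adding +9 months to 1993-03-01 gives 1993-12-01.
Going back 1 day from 1993-12-01 reaches 1993-11-30 (last day of November, 30 days).

1993-11-30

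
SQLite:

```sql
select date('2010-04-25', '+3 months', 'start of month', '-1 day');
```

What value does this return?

Adding +3 months to 2010-04-25 gives 2010-07-25.
`start of month` rewinds 2010-07-25 to 2010-07-01.
Going back 1 day from 2010-07-01 reaches 2010-06-30 (last day of June, 30 days).

2010-06-30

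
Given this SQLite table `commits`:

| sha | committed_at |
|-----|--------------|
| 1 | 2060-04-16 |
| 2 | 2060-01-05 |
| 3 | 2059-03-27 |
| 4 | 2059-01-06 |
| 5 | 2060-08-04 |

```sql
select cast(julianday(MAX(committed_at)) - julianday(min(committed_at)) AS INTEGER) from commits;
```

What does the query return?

MIN = 2059-01-06, MAX = 2060-08-04.
25 days remain in January 2059 after the 6th (31 − 6).
Full months from February 2059 through July 2060 contribute their day counts.
Then 4 days into August 2060.
Total: 25 + 28 + 31 + 30 + 31 + 30 + 31 + 31 + 30 + 31 + 30 + 31 + 31 + 29 + 31 + 30 + 31 + 30 + 31 + 4 = 576.

576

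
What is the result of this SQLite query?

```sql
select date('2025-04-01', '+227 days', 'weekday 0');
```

2025-11-16

Applying '+227 days' to 2025-04-01: counting 227 days forward gives 2025-11-14.
`weekday 0` advances to the next Sunday; 2025-11-14 is a Friday, so it moves forward to 2025-11-16.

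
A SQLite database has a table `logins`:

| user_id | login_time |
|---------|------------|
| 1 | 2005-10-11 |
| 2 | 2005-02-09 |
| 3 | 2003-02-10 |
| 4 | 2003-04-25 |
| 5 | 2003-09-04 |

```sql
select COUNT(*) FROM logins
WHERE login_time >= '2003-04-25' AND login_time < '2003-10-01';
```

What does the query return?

Rows in [2003-04-25, 2003-10-01): 2003-04-25, 2003-09-04 → 2 rows.

2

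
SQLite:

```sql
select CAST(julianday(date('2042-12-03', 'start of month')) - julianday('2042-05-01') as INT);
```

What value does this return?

`start of month` rewinds 2042-12-03 to 2042-12-01.
30 days remain in May 2042 after the 1st (31 − 1).
Full months from June 2042 through November 2042 contribute their day counts.
Then 1 day into December 2042.
Total: 30 + 30 + 31 + 31 + 30 + 31 + 30 + 1 = 214.

214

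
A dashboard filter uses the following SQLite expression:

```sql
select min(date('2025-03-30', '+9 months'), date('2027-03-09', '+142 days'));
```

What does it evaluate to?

2025-12-30

date('2025-03-30', '+9 months') → 2025-12-30.
date('2027-03-09', '+142 days') → 2027-07-29.
Earlier of the two is 2025-12-30.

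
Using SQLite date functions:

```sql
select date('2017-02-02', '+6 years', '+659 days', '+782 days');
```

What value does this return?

Adding +6 years to 2017-02-02 gives 2023-02-02.
Applying '+659 days' to 2023-02-02: counting 659 days forward gives 2024-11-22.
Applying '+782 days' to 2024-11-22: counting 782 days forward gives 2027-01-13.

2027-01-13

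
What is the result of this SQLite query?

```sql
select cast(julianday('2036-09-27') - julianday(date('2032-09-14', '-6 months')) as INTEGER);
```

Adding -6 months to 2032-09-14 gives 2032-03-14.
17 days remain in March 2032 after the 14th (31 − 14).
Full months from April 2032 through August 2036 contribute their day counts.
Then 27 days into September 2036.
Total: 17 + 30 + 31 + 30 + 31 + 31 + 30 + 31 + 30 + 31 + 31 + 28 + 31 + 30 + 31 + 30 + 31 + 31 + 30 + 31 + 30 + 31 + 31 + 28 + 31 + 30 + 31 + 30 + 31 + 31 + 30 + 31 + 30 + 31 + 31 + 28 + 31 + 30 + 31 + 30 + 31 + 31 + 30 + 31 + 30 + 31 + 31 + 29 + 31 + 30 + 31 + 30 + 31 + 31 + 27 = 1658.

1658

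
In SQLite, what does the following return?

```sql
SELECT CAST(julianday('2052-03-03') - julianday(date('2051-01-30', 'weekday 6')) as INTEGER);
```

393

`weekday 6` advances to the next Saturday; 2051-01-30 is a Monday, so it moves forward to 2051-02-04.
24 days remain in February 2051 after the 4th (28 − 4).
Full months from March 2051 through February 2052 contribute their day counts.
Then 3 days into March 2052.
Total: 24 + 31 + 30 + 31 + 30 + 31 + 31 + 30 + 31 + 30 + 31 + 31 + 29 + 3 = 393.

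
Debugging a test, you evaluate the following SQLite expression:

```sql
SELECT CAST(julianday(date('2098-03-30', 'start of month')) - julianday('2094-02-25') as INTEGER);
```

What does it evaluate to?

1465

`start of month` rewinds 2098-03-30 to 2098-03-01.
3 days remain in February 2094 after the 25th (28 − 25).
Full months from March 2094 through February 2098 contribute their day counts.
Then 1 day into March 2098.
Total: 3 + 31 + 30 + 31 + 30 + 31 + 31 + 30 + 31 + 30 + 31 + 31 + 28 + 31 + 30 + 31 + 30 + 31 + 31 + 30 + 31 + 30 + 31 + 31 + 29 + 31 + 30 + 31 + 30 + 31 + 31 + 30 + 31 + 30 + 31 + 31 + 28 + 31 + 30 + 31 + 30 + 31 + 31 + 30 + 31 + 30 + 31 + 31 + 28 + 1 = 1465.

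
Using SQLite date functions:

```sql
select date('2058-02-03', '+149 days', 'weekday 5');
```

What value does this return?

Applying '+149 days' to 2058-02-03: counting 149 days forward gives 2058-07-02.
`weekday 5` advances to the next Friday; 2058-07-02 is a Tuesday, so it moves forward to 2058-07-05.

2058-07-05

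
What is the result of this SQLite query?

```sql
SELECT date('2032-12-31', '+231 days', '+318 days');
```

2034-07-03

Applying '+231 days' to 2032-12-31: counting 231 days forward gives 2033-08-19.
Applying '+318 days' to 2033-08-19: counting 318 days forward gives 2034-07-03.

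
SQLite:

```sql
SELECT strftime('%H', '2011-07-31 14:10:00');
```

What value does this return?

14

`%H` extracts the 2-digit hour (00-23): 14.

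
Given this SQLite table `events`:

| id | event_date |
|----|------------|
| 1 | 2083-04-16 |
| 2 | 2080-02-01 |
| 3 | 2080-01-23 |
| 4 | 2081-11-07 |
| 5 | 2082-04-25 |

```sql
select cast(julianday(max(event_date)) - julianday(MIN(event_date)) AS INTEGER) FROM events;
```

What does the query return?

1179

MIN = 2080-01-23, MAX = 2083-04-16.
8 days remain in January 2080 after the 23rd (31 − 23).
Full months from February 2080 through March 2083 contribute their day counts.
Then 16 days into April 2083.
Total: 8 + 29 + 31 + 30 + 31 + 30 + 31 + 31 + 30 + 31 + 30 + 31 + 31 + 28 + 31 + 30 + 31 + 30 + 31 + 31 + 30 + 31 + 30 + 31 + 31 + 28 + 31 + 30 + 31 + 30 + 31 + 31 + 30 + 31 + 30 + 31 + 31 + 28 + 31 + 16 = 1179.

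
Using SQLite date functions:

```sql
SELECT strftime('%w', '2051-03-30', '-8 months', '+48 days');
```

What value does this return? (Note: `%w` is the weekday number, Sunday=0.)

First apply '-8 months', '+48 days': 2051-03-30 → 2050-09-16.
2050-09-16 is a Friday; with Sunday=0 that is 5.

5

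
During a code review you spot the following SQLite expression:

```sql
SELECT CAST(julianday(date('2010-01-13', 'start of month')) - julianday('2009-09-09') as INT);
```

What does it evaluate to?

114

`start of month` rewinds 2010-01-13 to 2010-01-01.
21 days remain in September 2009 after the 9th (30 − 9).
October 2009: 31 days.
November 2009: 30 days.
December 2009: 31 days.
Then 1 day into January 2010.
Total: 21 + 31 + 30 + 31 + 1 = 114.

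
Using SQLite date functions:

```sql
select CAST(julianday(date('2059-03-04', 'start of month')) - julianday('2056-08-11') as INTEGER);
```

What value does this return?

932

`start of month` rewinds 2059-03-04 to 2059-03-01.
20 days remain in August 2056 after the 11th (31 − 11).
Full months from September 2056 through February 2059 contribute their day counts.
Then 1 day into March 2059.
Total: 20 + 30 + 31 + 30 + 31 + 31 + 28 + 31 + 30 + 31 + 30 + 31 + 31 + 30 + 31 + 30 + 31 + 31 + 28 + 31 + 30 + 31 + 30 + 31 + 31 + 30 + 31 + 30 + 31 + 31 + 28 + 1 = 932.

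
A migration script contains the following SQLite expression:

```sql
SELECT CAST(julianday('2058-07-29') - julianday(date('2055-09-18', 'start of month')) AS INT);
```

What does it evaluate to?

`start of month` rewinds 2055-09-18 to 2055-09-01.
29 days remain in September 2055 after the 1st (30 − 1).
Full months from October 2055 through June 2058 contribute their day counts.
Then 29 days into July 2058.
Total: 29 + 31 + 30 + 31 + 31 + 29 + 31 + 30 + 31 + 30 + 31 + 31 + 30 + 31 + 30 + 31 + 31 + 28 + 31 + 30 + 31 + 30 + 31 + 31 + 30 + 31 + 30 + 31 + 31 + 28 + 31 + 30 + 31 + 30 + 29 = 1062.

1062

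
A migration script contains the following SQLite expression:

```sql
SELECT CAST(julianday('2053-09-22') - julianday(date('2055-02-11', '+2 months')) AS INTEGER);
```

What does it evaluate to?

Adding +2 months to 2055-02-11 gives 2055-04-11.
8 days remain in September 2053 after the 22nd (30 − 22).
Full months from October 2053 through March 2055 contribute their day counts.
Then 11 days into April 2055.
Total: 8 + 31 + 30 + 31 + 31 + 28 + 31 + 30 + 31 + 30 + 31 + 31 + 30 + 31 + 30 + 31 + 31 + 28 + 31 + 11 = 566.
The subtraction is earlier − later, so the result is −566 → -566.

-566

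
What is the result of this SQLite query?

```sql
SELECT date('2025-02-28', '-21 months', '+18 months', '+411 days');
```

2026-01-13

Adding -21 months to 2025-02-28 gives 2023-05-28.
Adding +18 months to 2023-05-28 gives 2024-11-28.
Applying '+411 days' to 2024-11-28: counting 411 days forward gives 2026-01-13.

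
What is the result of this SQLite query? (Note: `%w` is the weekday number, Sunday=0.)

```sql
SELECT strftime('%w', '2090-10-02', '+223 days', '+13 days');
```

First apply '+223 days', '+13 days': 2090-10-02 → 2091-05-26.
2091-05-26 is a Saturday; with Sunday=0 that is 6.

6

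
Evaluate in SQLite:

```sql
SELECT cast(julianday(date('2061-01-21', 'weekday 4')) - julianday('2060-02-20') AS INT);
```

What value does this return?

`weekday 4` advances to the next Thursday; 2061-01-21 is a Friday, so it moves forward to 2061-01-27.
9 days remain in February 2060 after the 20th (29 − 20).
Full months from March 2060 through December 2060 contribute their day counts.
Then 27 days into January 2061.
Total: 9 + 31 + 30 + 31 + 30 + 31 + 31 + 30 + 31 + 30 + 31 + 27 = 342.

342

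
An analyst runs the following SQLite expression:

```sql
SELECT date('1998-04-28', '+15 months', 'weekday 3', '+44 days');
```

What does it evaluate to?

Adding +15 months to 1998-04-28 gives 1999-07-28.
`weekday 3` advances to the next Wednesday; 1999-07-28 is already a Wednesday, so it stays at 1999-07-28.
Applying '+44 days' to 1999-07-28: counting 44 days forward gives 1999-09-10.

1999-09-10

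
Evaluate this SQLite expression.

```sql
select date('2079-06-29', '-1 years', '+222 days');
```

2079-02-06

Adding -1 year to 2079-06-29 gives 2078-06-29.
Applying '+222 days' to 2078-06-29: counting 222 days forward gives 2079-02-06.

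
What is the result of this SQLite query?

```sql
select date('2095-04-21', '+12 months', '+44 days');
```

Adding +12 months to 2095-04-21 gives 2096-04-21.
Applying '+44 days' to 2096-04-21: counting 44 days forward gives 2096-06-04.

2096-06-04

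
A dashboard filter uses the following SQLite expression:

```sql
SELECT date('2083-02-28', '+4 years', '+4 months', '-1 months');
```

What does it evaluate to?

Adding +4 years to 2083-02-28 gives 2087-02-28.
Adding +4 months to 2087-02-28 gives 2087-06-28.
Adding -1 month to 2087-06-28 gives 2087-05-28.

2087-05-28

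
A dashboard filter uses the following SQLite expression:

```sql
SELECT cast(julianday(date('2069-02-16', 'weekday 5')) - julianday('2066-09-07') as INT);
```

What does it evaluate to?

`weekday 5` advances to the next Friday; 2069-02-16 is a Saturday, so it moves forward to 2069-02-22.
23 days remain in September 2066 after the 7th (30 − 7).
Full months from October 2066 through January 2069 contribute their day counts.
Then 22 days into February 2069.
Total: 23 + 31 + 30 + 31 + 31 + 28 + 31 + 30 + 31 + 30 + 31 + 31 + 30 + 31 + 30 + 31 + 31 + 29 + 31 + 30 + 31 + 30 + 31 + 31 + 30 + 31 + 30 + 31 + 31 + 22 = 899.

899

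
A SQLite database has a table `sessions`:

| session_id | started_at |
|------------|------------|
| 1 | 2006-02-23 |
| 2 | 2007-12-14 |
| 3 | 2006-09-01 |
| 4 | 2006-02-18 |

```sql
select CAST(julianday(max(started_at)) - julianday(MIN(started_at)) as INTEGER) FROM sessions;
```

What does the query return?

664

MIN = 2006-02-18, MAX = 2007-12-14.
10 days remain in February 2006 after the 18th (28 − 18).
Full months from March 2006 through November 2007 contribute their day counts.
Then 14 days into December 2007.
Total: 10 + 31 + 30 + 31 + 30 + 31 + 31 + 30 + 31 + 30 + 31 + 31 + 28 + 31 + 30 + 31 + 30 + 31 + 31 + 30 + 31 + 30 + 14 = 664.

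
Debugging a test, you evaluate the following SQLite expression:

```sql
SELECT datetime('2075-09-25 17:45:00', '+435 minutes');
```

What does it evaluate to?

2075-09-26 01:00:00

435 minutes = 7h 15m; +435 minutes from 2075-09-25 17:45:00 is 2075-09-26 01:00:00 (crosses midnight).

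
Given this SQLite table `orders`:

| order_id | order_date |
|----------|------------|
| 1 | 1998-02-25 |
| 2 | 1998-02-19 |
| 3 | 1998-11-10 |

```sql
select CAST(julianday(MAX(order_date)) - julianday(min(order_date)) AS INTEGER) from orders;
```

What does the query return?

264

MIN = 1998-02-19, MAX = 1998-11-10.
9 days remain in February 1998 after the 19th (28 − 19).
Full months from March 1998 through October 1998 contribute their day counts.
Then 10 days into November 1998.
Total: 9 + 31 + 30 + 31 + 30 + 31 + 31 + 30 + 31 + 10 = 264.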